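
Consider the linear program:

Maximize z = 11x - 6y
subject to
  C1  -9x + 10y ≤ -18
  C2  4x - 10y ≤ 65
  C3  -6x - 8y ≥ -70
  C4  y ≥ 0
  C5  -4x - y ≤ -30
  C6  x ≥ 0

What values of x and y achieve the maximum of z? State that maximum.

Corner points and z = 11x - 6y:
  (35/3, 0) → z = 385/3
  (85/13, 50/13) → z = 635/13
  (15/2, 0) → z = 165/2

x = 35/3, y = 0, maximum z = 385/3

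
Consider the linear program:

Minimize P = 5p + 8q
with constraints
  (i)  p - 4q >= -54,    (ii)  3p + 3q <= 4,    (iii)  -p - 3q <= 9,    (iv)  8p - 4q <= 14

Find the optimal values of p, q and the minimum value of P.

Feasible corners and P = 5p + 8q:
  (-146/15, 166/15) → P = 598/15
  (-198/7, 45/7) → P = -90
  (29/18, -5/18) → P = 35/6
  (3/14, -43/14) → P = -47/2

p = -198/7, q = 45/7, minimum P = -90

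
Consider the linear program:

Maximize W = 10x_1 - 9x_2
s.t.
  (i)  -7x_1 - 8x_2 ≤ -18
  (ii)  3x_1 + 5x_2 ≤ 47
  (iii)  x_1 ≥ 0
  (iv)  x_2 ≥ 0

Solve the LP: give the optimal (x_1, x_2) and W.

Extreme points and W = 10x_1 - 9x_2:
  (0, 9/4) → W = -81/4
  (18/7, 0) → W = 180/7
  (0, 47/5) → W = -423/5
  (47/3, 0) → W = 470/3

x_1 = 47/3, x_2 = 0, maximum W = 470/3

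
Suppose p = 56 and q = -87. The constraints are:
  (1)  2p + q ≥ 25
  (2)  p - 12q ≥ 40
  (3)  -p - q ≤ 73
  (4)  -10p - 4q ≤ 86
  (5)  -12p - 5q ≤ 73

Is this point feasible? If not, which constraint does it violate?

(1): 25 ≥ 25 ✓
(2): 1100 ≥ 40 ✓
(3): 31 ≤ 73 ✓
(4): -212 ≤ 86 ✓
(5): -237 ≤ 73 ✓

feasible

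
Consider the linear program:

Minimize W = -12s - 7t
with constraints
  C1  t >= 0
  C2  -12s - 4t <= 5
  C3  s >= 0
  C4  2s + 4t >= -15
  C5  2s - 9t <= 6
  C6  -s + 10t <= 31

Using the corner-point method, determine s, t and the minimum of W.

Corner points and W = -12s - 7t:
  (0, 0) → W = 0
  (3, 0) → W = -36
  (0, 31/10) → W = -217/10
  (339/11, 68/11) → W = -4544/11

The binding constraints are 2s - 9t = 6 and -s + 10t = 31.
Solving simultaneously gives s = 339/11, t = 68/11.

s = 339/11, t = 68/11, minimum W = -4544/11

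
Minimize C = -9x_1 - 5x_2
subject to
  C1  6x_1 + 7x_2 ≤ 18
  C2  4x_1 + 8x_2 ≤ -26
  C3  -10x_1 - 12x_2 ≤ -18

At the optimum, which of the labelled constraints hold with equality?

C1 and C3

Corner points and C = -9x_1 - 5x_2:
  (163/10, -57/5) → C = -897/10
  (45, -36) → C = -225
  (57/4, -83/8) → C = -611/8

The minimum is at (45, -36). Substituting into each constraint, equality holds for C1 and C3; the remaining constraints have slack.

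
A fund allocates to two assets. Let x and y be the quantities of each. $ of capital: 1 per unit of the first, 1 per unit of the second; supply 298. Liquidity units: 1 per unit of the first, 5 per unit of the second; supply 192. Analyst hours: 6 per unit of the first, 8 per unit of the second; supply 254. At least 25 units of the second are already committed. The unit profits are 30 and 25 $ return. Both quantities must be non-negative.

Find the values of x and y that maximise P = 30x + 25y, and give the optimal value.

x = 9, y = 25, maximum P = 895

Vertices and P = 30x + 25y:
  (0, 127/4) → P = 3175/4
  (0, 25) → P = 625
  (9, 25) → P = 895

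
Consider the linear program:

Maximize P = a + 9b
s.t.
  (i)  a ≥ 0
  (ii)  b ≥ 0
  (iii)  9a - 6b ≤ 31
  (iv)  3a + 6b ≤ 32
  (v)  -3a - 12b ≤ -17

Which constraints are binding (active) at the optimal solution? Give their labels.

Feasible corners and P = a + 9b:
  (0, 16/3) → P = 48
  (0, 17/12) → P = 51/4
  (21/4, 65/24) → P = 237/8
  (79/21, 10/21) → P = 169/21

The maximum is at (0, 16/3). Substituting into each constraint, equality holds for (i) and (iv); the remaining constraints have slack.

(i) and (iv)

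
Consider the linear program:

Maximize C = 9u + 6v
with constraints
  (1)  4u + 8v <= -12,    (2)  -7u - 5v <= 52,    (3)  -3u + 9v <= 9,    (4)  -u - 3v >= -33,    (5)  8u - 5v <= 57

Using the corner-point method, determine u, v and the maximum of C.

Extreme points and C = 9u + 6v:
  (-3, 0) → C = -27
  (33/7, -27/7) → C = 135/7
  (-171/26, -31/26) → C = -1725/26
  (1/3, -163/15) → C = -311/5

The optimum lies where 4u + 8v = -12 and 8u - 5v = 57.
Solving simultaneously gives u = 33/7, v = -27/7.

u = 33/7, v = -27/7, maximum C = 135/7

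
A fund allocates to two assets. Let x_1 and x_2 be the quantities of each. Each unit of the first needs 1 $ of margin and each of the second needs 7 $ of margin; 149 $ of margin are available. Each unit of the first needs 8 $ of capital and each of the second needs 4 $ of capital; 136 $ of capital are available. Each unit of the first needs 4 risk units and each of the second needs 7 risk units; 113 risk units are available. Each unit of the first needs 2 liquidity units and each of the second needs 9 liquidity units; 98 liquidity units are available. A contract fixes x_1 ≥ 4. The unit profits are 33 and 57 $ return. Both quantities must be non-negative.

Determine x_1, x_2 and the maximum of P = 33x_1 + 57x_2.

Corner points and P = 33x_1 + 57x_2:
  (17, 0) → P = 561
  (4, 0) → P = 132
  (13, 8) → P = 885
  (4, 10) → P = 702

The binding constraints are 8x_1 + 4x_2 = 136 and 2x_1 + 9x_2 = 98.
Solving simultaneously gives x_1 = 13, x_2 = 8.

x_1 = 13, x_2 = 8, maximum P = 885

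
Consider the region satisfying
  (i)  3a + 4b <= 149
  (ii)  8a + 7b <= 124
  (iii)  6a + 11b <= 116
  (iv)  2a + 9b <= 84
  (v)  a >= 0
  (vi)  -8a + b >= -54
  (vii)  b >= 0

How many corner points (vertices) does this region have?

Of the 21 pairwise boundary intersections, those satisfying every inequality are:
  (15/4, 17/2)
  (355/47, 302/47)
  (0, 28/3)
  (0, 0)
  (27/4, 0)

5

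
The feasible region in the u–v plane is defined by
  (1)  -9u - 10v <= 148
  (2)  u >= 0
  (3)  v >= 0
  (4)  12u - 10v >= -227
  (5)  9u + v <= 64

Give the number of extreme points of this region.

4

Of the 10 pairwise boundary intersections, those satisfying every inequality are:
  (0, 0)
  (0, 227/10)
  (64/9, 0)
  (413/102, 937/34)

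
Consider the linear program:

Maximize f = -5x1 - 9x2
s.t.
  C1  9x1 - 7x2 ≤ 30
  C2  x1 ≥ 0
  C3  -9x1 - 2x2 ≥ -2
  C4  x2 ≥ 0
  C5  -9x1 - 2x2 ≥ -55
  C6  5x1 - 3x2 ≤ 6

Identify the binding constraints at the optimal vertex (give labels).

Extreme points and f = -5x1 - 9x2:
  (0, 1) → f = -9
  (0, 0) → f = 0
  (2/9, 0) → f = -10/9

The maximum is at (0, 0). Substituting into each constraint, equality holds for C2 and C4; the remaining constraints have slack.

C2 and C4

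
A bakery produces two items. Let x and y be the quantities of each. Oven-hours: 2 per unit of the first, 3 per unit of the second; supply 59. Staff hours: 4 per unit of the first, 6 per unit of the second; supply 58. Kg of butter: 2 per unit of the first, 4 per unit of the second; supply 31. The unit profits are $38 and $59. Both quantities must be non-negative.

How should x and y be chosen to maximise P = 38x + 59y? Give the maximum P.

x = 23/2, y = 2, maximum P = 555

Vertices and P = 38x + 59y:
  (0, 0) → P = 0
  (0, 31/4) → P = 1829/4
  (29/2, 0) → P = 551
  (23/2, 2) → P = 555

The optimum lies where 4x + 6y = 58 and 2x + 4y = 31.
Solving simultaneously gives x = 23/2, y = 2.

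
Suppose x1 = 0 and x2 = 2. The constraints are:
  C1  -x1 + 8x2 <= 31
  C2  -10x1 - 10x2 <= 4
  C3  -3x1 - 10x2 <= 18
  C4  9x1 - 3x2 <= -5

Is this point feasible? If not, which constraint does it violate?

feasible

C1: 16 ≤ 31 ✓
C2: -20 ≤ 4 ✓
C3: -20 ≤ 18 ✓
C4: -6 ≤ -5 ✓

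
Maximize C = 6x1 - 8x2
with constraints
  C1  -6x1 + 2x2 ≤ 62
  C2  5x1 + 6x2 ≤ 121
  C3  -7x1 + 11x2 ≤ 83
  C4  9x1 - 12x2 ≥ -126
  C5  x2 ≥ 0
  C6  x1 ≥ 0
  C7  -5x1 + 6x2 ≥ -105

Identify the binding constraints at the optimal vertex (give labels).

C5 and C7

Extreme points and C = 6x1 - 8x2:
  (833/97, 1262/97) → C = -5098/97
  (113/5, 4/3) → C = 1874/15
  (0, 83/11) → C = -664/11
  (0, 0) → C = 0
  (21, 0) → C = 126

The maximum is at (21, 0). Substituting into each constraint, equality holds for C5 and C7; the remaining constraints have slack.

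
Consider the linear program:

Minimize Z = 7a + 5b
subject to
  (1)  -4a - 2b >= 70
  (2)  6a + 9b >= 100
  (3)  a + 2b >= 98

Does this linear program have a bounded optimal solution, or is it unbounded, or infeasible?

unbounded

From the feasible point (-56, 77), moving in the direction (-9, 6) keeps every constraint satisfied while Z decreases without bound.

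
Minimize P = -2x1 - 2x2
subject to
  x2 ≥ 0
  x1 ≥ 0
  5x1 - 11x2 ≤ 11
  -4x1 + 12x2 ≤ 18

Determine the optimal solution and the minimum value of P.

x1 = 165/8, x2 = 67/8, minimum P = -58

Vertices and P = -2x1 - 2x2:
  (0, 0) → P = 0
  (11/5, 0) → P = -22/5
  (0, 3/2) → P = -3
  (165/8, 67/8) → P = -58

The optimum lies where 5x1 - 11x2 = 11 and -4x1 + 12x2 = 18.
Solving simultaneously gives x1 = 165/8, x2 = 67/8.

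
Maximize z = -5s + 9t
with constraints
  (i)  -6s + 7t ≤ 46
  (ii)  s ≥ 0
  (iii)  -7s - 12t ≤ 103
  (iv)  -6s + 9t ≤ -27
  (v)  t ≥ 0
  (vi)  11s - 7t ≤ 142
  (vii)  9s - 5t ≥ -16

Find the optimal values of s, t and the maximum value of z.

s = 363/19, t = 185/19, maximum z = -150/19

Extreme points and z = -5s + 9t:
  (9/2, 0) → z = -45/2
  (363/19, 185/19) → z = -150/19
  (142/11, 0) → z = -710/11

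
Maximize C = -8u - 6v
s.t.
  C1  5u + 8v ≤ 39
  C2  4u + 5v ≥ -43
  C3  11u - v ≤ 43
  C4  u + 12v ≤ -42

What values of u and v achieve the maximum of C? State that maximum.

u = -306/43, v = -125/43, maximum C = 3198/43

Corner points and C = -8u - 6v:
  (172/59, -645/59) → C = 2494/59
  (-306/43, -125/43) → C = 3198/43
  (474/133, -505/133) → C = -762/133

The binding constraints are 4u + 5v = -43 and u + 12v = -42.
Solving simultaneously gives u = -306/43, v = -125/43.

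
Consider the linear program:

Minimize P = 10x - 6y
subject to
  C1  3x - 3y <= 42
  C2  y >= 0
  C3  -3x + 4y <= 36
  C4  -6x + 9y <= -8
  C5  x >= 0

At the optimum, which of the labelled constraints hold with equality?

Feasible corners and P = 10x - 6y:
  (14, 0) → P = 140
  (118/3, 76/3) → P = 724/3
  (4/3, 0) → P = 40/3

The minimum is at (4/3, 0). Substituting into each constraint, equality holds for C2 and C4; the remaining constraints have slack.

C2 and C4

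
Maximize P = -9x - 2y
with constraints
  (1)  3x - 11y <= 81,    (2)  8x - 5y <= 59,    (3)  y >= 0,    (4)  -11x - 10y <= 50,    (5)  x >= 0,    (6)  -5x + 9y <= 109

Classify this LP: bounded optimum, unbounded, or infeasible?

Vertices and P = -9x - 2y:
  (59/8, 0) → P = -531/8
  (1076/47, 1167/47) → P = -12018/47
  (0, 0) → P = 0
  (0, 109/9) → P = -218/9
The feasible region has finitely many vertices and no improving ray; the maximum is 0 at (0, 0).

bounded optimum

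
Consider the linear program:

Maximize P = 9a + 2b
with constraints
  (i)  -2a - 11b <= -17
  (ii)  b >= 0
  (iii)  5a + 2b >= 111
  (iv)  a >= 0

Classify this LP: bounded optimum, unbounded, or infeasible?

unbounded

From the feasible point (111/5, 0), moving in the direction (0, 1) keeps every constraint satisfied while P increases without bound.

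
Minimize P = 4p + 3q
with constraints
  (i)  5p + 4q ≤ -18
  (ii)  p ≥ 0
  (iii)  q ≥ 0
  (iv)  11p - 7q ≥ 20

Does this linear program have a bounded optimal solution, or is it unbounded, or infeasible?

The boundaries 5p + 4q = -18 and p = 0 meet at (0, -9/2), but that point violates q ≥ 0. Every candidate vertex is excluded by some other constraint, so the feasible region is empty.

infeasible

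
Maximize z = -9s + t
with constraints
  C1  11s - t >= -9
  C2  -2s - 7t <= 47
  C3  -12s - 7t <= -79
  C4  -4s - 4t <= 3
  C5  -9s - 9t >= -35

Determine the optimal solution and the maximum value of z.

Vertices and z = -9s + t:
  (63/5, -361/35) → z = -866/7
  (668/45, -493/45) → z = -1301/9
  (466/45, -97/15) → z = -299/3

s = 466/45, t = -97/15, maximum z = -299/3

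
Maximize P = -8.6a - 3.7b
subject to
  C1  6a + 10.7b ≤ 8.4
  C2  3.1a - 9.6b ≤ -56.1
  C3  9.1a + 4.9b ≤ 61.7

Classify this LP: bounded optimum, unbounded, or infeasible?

From the feasible point (-51963/9077, 36264/9077), moving in the direction (-9.6, -3.1) keeps every constraint satisfied while P increases without bound.

unbounded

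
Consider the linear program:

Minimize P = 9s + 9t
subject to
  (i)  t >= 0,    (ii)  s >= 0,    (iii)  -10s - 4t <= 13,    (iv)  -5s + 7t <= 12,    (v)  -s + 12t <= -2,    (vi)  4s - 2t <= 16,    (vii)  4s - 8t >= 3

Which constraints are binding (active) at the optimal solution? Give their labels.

(i) and (v)

Extreme points and P = 9s + 9t:
  (2, 0) → P = 18
  (4, 0) → P = 36
  (94/23, 4/23) → P = 882/23

The minimum is at (2, 0). Substituting into each constraint, equality holds for (i) and (v); the remaining constraints have slack.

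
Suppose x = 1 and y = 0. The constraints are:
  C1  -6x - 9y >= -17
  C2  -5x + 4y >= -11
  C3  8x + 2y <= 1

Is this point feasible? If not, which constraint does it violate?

not feasible — violates C3

Constraint C3: 8x + 2y = 8, which is not ≤ 1. All other constraints are satisfied.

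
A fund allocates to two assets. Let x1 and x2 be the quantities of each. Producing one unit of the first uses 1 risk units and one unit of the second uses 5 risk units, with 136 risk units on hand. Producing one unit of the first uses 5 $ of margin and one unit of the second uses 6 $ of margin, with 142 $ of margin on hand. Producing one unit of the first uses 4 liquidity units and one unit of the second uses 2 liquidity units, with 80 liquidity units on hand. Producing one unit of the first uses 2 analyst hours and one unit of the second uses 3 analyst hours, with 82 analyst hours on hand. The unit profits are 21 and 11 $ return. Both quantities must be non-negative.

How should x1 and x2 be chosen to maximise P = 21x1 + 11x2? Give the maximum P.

x1 = 14, x2 = 12, maximum P = 426

Feasible corners and P = 21x1 + 11x2:
  (0, 0) → P = 0
  (0, 71/3) → P = 781/3
  (20, 0) → P = 420
  (14, 12) → P = 426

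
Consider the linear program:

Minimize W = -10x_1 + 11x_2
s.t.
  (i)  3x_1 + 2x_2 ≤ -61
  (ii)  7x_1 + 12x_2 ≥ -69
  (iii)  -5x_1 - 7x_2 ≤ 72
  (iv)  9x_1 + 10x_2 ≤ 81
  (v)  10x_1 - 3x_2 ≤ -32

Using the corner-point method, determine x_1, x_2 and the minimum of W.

x_1 = -27, x_2 = 10, minimum W = 380

Corner points and W = -10x_1 + 11x_2:
  (-27, 10) → W = 380
  (-193/3, 66) → W = 4108/3
  (-381/11, 159/11) → W = 5559/11
The feasible region is unbounded (it extends along (-7, 5), (-10, 9)), but W strictly increases along every unbounded feasible direction, so there is no improving ray and the minimum is attained at a vertex.

The optimum lies where 3x_1 + 2x_2 = -61 and 7x_1 + 12x_2 = -69.
Solving simultaneously gives x_1 = -27, x_2 = 10.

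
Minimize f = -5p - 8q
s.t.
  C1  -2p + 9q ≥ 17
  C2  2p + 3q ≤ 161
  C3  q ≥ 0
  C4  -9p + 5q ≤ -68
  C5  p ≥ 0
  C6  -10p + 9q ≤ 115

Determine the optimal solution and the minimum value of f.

p = 1009/37, q = 1313/37, minimum f = -15549/37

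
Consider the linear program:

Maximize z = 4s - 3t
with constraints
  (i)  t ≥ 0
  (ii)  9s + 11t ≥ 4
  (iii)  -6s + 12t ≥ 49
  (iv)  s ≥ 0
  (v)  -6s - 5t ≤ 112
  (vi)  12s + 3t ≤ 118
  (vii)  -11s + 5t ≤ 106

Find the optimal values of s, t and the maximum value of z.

s = 47/6, t = 8, maximum z = 22/3

Extreme points and z = 4s - 3t:
  (0, 49/12) → z = -49/4
  (47/6, 8) → z = 22/3
  (0, 106/5) → z = -318/5
  (272/93, 2570/93) → z = -6622/93

The binding constraints are -6s + 12t = 49 and 12s + 3t = 118.
Solving simultaneously gives s = 47/6, t = 8.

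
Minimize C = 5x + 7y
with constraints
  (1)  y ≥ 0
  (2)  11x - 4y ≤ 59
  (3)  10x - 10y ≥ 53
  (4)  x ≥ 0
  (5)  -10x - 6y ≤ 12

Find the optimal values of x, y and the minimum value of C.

Extreme points and C = 5x + 7y:
  (59/11, 0) → C = 295/11
  (53/10, 0) → C = 53/2
  (27/5, 1/10) → C = 277/10

x = 53/10, y = 0, minimum C = 53/2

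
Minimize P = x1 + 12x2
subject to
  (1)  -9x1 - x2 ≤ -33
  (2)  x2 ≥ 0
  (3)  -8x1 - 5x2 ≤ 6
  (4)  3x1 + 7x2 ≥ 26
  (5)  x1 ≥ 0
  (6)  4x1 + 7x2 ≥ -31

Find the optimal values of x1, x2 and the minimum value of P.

x1 = 26/3, x2 = 0, minimum P = 26/3

Feasible corners and P = x1 + 12x2:
  (41/12, 9/4) → P = 365/12
  (0, 33) → P = 396
  (26/3, 0) → P = 26/3
The feasible region is unbounded (it extends along (0, 1), (1, 0)), but P strictly increases along every unbounded feasible direction, so there is no improving ray and the minimum is attained at a vertex.

The binding constraints are x2 = 0 and 3x1 + 7x2 = 26.
Solving simultaneously gives x1 = 26/3, x2 = 0.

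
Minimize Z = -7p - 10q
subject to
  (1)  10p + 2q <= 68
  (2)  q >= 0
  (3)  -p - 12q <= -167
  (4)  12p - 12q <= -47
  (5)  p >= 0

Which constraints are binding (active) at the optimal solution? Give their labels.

Feasible corners and Z = -7p - 10q:
  (241/59, 801/59) → Z = -9697/59
  (0, 34) → Z = -340
  (0, 167/12) → Z = -835/6

The minimum is at (0, 34). Substituting into each constraint, equality holds for (1) and (5); the remaining constraints have slack.

(1) and (5)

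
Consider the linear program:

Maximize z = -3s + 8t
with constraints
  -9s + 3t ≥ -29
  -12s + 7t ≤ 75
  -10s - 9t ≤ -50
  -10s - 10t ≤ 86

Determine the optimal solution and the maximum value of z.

Vertices and z = -3s + 8t:
  (428/27, 341/9) → z = 2300/9
  (137/37, 160/111) → z = 47/111
  (-325/178, 675/89) → z = 11775/178

The optimum lies where -9s + 3t = -29 and -12s + 7t = 75.
Solving simultaneously gives s = 428/27, t = 341/9.

s = 428/27, t = 341/9, maximum z = 2300/9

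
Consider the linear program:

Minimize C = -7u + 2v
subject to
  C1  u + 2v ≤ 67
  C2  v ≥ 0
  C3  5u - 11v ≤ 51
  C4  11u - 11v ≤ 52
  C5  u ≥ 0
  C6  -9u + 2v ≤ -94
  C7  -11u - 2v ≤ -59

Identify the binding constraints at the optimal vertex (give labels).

C1 and C4

Feasible corners and C = -7u + 2v:
  (841/33, 685/33) → C = -4517/33
  (161/10, 509/20) → C = -309/5
  (930/77, 566/77) → C = -5378/77

The minimum is at (841/33, 685/33). Substituting into each constraint, equality holds for C1 and C4; the remaining constraints have slack.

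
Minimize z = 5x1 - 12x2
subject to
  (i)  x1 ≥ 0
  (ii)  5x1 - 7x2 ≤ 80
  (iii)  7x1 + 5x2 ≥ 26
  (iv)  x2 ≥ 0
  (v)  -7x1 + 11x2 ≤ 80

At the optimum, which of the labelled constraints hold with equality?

(ii) and (v)

Vertices and z = 5x1 - 12x2:
  (0, 26/5) → z = -312/5
  (0, 80/11) → z = -960/11
  (16, 0) → z = 80
  (240, 160) → z = -720
  (26/7, 0) → z = 130/7

The minimum is at (240, 160). Substituting into each constraint, equality holds for (ii) and (v); the remaining constraints have slack.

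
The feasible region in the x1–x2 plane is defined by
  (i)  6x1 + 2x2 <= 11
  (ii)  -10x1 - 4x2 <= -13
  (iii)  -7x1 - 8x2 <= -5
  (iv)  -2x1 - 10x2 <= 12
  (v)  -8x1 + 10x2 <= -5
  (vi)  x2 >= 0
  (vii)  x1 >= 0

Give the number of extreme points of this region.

4

Intersecting each pair of boundary lines and keeping only the points that satisfy every inequality leaves:
  (30/19, 29/38)
  (11/6, 0)
  (25/22, 9/22)
  (13/10, 0)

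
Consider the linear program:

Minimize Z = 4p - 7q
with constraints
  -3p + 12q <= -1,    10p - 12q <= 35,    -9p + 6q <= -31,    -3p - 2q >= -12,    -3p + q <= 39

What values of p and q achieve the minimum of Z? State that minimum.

p = 67/18, q = 5/12, minimum Z = 431/36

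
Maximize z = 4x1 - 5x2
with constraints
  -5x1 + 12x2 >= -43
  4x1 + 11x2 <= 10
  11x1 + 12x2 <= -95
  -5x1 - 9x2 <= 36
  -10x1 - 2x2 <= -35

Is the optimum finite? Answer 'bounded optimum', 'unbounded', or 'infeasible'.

infeasible

The boundaries -5x1 + 12x2 = -43 and 4x1 + 11x2 = 10 meet at (593/103, -122/103), but that point violates 11x1 + 12x2 ≤ -95. Every candidate vertex is excluded by some other constraint, so the feasible region is empty.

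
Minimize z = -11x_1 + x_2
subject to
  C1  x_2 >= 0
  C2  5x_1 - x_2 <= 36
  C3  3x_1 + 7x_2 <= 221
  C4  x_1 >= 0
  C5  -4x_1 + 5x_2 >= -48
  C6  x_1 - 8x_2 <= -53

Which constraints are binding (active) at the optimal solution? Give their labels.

Vertices and z = -11x_1 + x_2:
  (473/38, 997/38) → z = -2103/19
  (341/39, 301/39) → z = -1150/13
  (0, 221/7) → z = 221/7
  (0, 53/8) → z = 53/8

The minimum is at (473/38, 997/38). Substituting into each constraint, equality holds for C2 and C3; the remaining constraints have slack.

C2 and C3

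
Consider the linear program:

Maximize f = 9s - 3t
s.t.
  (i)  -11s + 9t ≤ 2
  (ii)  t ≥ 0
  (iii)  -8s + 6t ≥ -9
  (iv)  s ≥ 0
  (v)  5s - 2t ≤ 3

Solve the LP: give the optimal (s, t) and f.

s = 31/23, t = 43/23, maximum f = 150/23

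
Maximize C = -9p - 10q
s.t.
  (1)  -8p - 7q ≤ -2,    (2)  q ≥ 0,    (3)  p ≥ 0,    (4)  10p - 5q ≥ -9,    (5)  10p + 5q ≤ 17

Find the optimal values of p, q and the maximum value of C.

p = 1/4, q = 0, maximum C = -9/4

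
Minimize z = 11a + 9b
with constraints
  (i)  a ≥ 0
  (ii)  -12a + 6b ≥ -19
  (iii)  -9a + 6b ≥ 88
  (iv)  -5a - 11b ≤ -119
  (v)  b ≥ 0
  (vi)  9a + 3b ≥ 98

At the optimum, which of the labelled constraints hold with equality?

Extreme points and z = 11a + 9b:
  (0, 98/3) → z = 294
  (107/3, 409/6) → z = 6035/6
  (4, 62/3) → z = 230
The feasible region is unbounded (it extends along (0, 1), (1, 2)), but z strictly increases along every unbounded feasible direction, so there is no improving ray and the minimum is attained at a vertex.

The minimum is at (4, 62/3). Substituting into each constraint, equality holds for (iii) and (vi); the remaining constraints have slack.

(iii) and (vi)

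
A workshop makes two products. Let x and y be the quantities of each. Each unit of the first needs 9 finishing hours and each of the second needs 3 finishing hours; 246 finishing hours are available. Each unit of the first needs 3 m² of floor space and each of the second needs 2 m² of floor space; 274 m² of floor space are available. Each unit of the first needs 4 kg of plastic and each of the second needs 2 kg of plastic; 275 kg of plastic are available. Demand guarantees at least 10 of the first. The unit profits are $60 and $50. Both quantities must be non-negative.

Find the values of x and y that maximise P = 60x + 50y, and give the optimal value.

Corner points and P = 60x + 50y:
  (82/3, 0) → P = 1640
  (10, 0) → P = 600
  (10, 52) → P = 3200

The optimum lies where 9x + 3y = 246 and x = 10.
Solving simultaneously gives x = 10, y = 52.

x = 10, y = 52, maximum P = 3200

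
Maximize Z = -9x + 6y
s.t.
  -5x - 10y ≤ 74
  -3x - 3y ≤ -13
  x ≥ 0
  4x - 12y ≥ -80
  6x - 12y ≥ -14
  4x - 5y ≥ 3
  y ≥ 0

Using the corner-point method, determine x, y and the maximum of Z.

x = 74/27, y = 43/27, maximum Z = -136/9

Corner points and Z = -9x + 6y:
  (74/27, 43/27) → Z = -136/9
  (13/3, 0) → Z = -39
  (33, 53/3) → Z = -191
  (53/9, 37/9) → Z = -85/3
The feasible region is unbounded (it extends along (3, 1), (1, 0)), but Z strictly decreases along every unbounded feasible direction, so there is no improving ray and the maximum is attained at a vertex.

The binding constraints are -3x - 3y = -13 and 4x - 5y = 3.
Solving simultaneously gives x = 74/27, y = 43/27.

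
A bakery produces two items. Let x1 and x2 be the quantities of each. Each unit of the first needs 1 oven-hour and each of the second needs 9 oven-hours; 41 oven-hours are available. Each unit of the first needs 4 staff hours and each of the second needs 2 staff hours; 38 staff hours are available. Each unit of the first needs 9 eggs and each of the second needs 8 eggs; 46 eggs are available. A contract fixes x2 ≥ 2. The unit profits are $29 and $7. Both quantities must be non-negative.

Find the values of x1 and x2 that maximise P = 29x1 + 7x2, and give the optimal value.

Extreme points and P = 29x1 + 7x2:
  (0, 41/9) → P = 287/9
  (0, 2) → P = 14
  (86/73, 323/73) → P = 4755/73
  (10/3, 2) → P = 332/3

At the optimal vertex, 9x1 + 8x2 = 46 and x2 = 2.
Solving simultaneously gives x1 = 10/3, x2 = 2.

x1 = 10/3, x2 = 2, maximum P = 332/3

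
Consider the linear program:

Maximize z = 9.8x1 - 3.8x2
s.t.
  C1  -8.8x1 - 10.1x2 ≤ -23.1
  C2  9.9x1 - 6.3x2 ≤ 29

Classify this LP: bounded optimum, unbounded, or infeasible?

From the feasible point (43843/15543, -241/1413), moving in the direction (6.3, 9.9) keeps every constraint satisfied while z increases without bound.

unbounded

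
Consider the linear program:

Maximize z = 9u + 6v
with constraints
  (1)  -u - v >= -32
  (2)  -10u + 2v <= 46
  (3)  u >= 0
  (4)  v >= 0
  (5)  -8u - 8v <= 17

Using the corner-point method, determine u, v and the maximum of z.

Feasible corners and z = 9u + 6v:
  (3/2, 61/2) → z = 393/2
  (32, 0) → z = 288
  (0, 23) → z = 138
  (0, 0) → z = 0

The optimum lies where -u - v = -32 and v = 0.
Solving simultaneously gives u = 32, v = 0.

u = 32, v = 0, maximum z = 288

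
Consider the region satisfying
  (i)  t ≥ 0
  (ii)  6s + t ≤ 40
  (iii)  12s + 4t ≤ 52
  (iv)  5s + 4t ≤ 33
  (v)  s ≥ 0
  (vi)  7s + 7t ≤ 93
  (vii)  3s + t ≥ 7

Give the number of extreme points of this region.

Of the 20 pairwise boundary intersections, those satisfying every inequality are:
  (13/3, 0)
  (7/3, 0)
  (19/7, 34/7)
  (0, 33/4)
  (0, 7)

5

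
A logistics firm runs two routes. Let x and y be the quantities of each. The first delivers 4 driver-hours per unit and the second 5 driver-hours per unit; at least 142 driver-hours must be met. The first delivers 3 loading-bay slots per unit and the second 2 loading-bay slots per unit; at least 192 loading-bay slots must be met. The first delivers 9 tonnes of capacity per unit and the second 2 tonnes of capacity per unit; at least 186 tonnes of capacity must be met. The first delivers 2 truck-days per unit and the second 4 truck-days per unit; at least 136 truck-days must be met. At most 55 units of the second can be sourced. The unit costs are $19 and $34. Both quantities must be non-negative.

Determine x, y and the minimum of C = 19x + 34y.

Feasible corners and C = 19x + 34y:
  (68, 0) → C = 1292
  (62, 3) → C = 1280
  (82/3, 55) → C = 7168/3
The feasible region is unbounded (it extends along (1, 0)), but C strictly increases along every unbounded feasible direction, so there is no improving ray and the minimum is attained at a vertex.

The optimum lies where 3x + 2y = 192 and 2x + 4y = 136.
Solving simultaneously gives x = 62, y = 3.

x = 62, y = 3, minimum C = 1280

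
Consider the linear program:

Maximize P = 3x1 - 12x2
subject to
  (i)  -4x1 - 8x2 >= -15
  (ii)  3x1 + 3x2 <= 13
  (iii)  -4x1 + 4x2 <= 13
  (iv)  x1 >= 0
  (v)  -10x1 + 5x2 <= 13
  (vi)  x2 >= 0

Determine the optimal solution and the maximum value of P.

Vertices and P = 3x1 - 12x2:
  (0, 15/8) → P = -45/2
  (15/4, 0) → P = 45/4
  (0, 0) → P = 0

The binding constraints are -4x1 - 8x2 = -15 and x2 = 0.
Solving simultaneously gives x1 = 15/4, x2 = 0.

x1 = 15/4, x2 = 0, maximum P = 45/4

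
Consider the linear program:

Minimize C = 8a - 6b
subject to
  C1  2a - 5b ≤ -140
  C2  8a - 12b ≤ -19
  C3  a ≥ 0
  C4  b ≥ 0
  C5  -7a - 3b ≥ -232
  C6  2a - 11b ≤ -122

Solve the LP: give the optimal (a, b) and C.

Vertices and C = 8a - 6b:
  (0, 28) → C = -168
  (740/41, 1444/41) → C = -2744/41
  (0, 232/3) → C = -464

a = 0, b = 232/3, minimum C = -464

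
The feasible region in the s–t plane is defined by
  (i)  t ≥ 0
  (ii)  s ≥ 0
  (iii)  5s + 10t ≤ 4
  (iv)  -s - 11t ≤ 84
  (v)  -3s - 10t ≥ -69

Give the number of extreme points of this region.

3

Of the 10 pairwise boundary intersections, those satisfying every inequality are:
  (0, 0)
  (4/5, 0)
  (0, 2/5)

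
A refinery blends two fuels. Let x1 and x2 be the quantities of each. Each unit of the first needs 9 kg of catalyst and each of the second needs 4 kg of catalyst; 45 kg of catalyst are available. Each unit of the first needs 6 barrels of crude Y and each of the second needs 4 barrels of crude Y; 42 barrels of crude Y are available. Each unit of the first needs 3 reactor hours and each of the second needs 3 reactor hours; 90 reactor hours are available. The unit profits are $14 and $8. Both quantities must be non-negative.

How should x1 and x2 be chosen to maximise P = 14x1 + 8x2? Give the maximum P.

x1 = 1, x2 = 9, maximum P = 86

Feasible corners and P = 14x1 + 8x2:
  (0, 0) → P = 0
  (0, 21/2) → P = 84
  (5, 0) → P = 70
  (1, 9) → P = 86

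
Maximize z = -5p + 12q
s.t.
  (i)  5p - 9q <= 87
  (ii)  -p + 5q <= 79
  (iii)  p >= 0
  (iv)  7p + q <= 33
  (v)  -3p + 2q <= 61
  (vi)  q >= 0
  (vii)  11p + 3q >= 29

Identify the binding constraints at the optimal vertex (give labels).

Corner points and z = -5p + 12q:
  (0, 79/5) → z = 948/5
  (43/18, 293/18) → z = 3301/18
  (0, 29/3) → z = 116
  (33/7, 0) → z = -165/7
  (29/11, 0) → z = -145/11

The maximum is at (0, 79/5). Substituting into each constraint, equality holds for (ii) and (iii); the remaining constraints have slack.

(ii) and (iii)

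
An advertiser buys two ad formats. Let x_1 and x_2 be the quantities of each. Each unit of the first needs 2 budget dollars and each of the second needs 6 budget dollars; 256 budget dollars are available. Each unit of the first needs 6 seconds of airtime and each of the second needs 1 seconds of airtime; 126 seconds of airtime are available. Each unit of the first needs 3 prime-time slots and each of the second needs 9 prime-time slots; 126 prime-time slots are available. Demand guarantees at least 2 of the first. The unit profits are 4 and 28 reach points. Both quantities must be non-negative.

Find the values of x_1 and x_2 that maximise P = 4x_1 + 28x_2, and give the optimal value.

x_1 = 2, x_2 = 40/3, maximum P = 1144/3

Feasible corners and P = 4x_1 + 28x_2:
  (21, 0) → P = 84
  (2, 0) → P = 8
  (336/17, 126/17) → P = 4872/17
  (2, 40/3) → P = 1144/3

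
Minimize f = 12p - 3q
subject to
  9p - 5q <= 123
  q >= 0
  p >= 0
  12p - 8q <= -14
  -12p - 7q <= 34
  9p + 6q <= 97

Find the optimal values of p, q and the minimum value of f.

Extreme points and f = 12p - 3q:
  (0, 7/4) → f = -21/4
  (0, 97/6) → f = -97/2
  (173/36, 215/24) → f = 739/24

The binding constraints are p = 0 and 9p + 6q = 97.
Solving simultaneously gives p = 0, q = 97/6.

p = 0, q = 97/6, minimum f = -97/2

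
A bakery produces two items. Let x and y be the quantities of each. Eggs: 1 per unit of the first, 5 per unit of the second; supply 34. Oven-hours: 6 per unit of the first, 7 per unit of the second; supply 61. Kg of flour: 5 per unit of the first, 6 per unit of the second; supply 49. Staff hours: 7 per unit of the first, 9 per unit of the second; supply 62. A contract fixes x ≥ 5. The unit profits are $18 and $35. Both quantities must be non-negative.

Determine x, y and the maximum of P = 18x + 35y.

x = 5, y = 3, maximum P = 195

Extreme points and P = 18x + 35y:
  (62/7, 0) → P = 1116/7
  (5, 0) → P = 90
  (5, 3) → P = 195

At the optimal vertex, 7x + 9y = 62 and x = 5.
Solving simultaneously gives x = 5, y = 3.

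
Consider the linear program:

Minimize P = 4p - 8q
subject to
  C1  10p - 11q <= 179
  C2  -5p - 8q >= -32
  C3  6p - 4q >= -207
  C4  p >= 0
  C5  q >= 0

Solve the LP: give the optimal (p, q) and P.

p = 0, q = 4, minimum P = -32

Corner points and P = 4p - 8q:
  (0, 4) → P = -32
  (32/5, 0) → P = 128/5
  (0, 0) → P = 0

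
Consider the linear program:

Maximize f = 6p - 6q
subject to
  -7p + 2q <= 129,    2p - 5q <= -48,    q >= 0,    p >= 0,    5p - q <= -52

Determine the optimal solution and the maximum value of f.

Vertices and f = 6p - 6q:
  (0, 129/2) → f = -387
  (25/3, 281/3) → f = -512
  (0, 52) → f = -312

The optimum lies where p = 0 and 5p - q = -52.
Solving simultaneously gives p = 0, q = 52.

p = 0, q = 52, maximum f = -312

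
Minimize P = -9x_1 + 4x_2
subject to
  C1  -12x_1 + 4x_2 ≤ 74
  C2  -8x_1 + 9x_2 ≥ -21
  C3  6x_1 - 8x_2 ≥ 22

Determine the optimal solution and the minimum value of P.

x_1 = -3, x_2 = -5, minimum P = 7

Vertices and P = -9x_1 + 4x_2:
  (-375/38, -211/19) → P = 1687/38
  (-85/9, -59/6) → P = 137/3
  (-3, -5) → P = 7

At the optimal vertex, -8x_1 + 9x_2 = -21 and 6x_1 - 8x_2 = 22.
Solving simultaneously gives x_1 = -3, x_2 = -5.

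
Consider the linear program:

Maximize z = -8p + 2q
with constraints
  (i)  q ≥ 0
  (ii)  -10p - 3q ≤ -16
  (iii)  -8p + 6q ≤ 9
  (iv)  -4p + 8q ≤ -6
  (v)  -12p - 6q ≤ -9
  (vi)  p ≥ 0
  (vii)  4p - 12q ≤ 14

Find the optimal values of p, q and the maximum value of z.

p = 73/46, q = 1/23, maximum z = -290/23

Extreme points and z = -8p + 2q:
  (8/5, 0) → z = -64/5
  (7/2, 0) → z = -28
  (73/46, 1/23) → z = -290/23
The feasible region is unbounded (it extends along (3, 1), (2, 1)), but z strictly decreases along every unbounded feasible direction, so there is no improving ray and the maximum is attained at a vertex.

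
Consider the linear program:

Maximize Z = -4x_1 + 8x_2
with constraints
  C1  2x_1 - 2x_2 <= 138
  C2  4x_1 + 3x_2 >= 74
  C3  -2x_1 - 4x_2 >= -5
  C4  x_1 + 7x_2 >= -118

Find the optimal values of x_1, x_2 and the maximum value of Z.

x_1 = 281/10, x_2 = -64/5, maximum Z = -1074/5

Corner points and Z = -4x_1 + 8x_2:
  (281/6, -133/6) → Z = -1094/3
  (365/8, -187/8) → Z = -739/2
  (281/10, -64/5) → Z = -1074/5
  (872/25, -546/25) → Z = -7856/25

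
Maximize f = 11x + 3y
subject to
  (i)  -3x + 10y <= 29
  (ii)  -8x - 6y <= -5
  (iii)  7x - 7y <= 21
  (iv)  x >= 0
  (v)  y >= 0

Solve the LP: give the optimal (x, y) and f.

x = 59/7, y = 38/7, maximum f = 109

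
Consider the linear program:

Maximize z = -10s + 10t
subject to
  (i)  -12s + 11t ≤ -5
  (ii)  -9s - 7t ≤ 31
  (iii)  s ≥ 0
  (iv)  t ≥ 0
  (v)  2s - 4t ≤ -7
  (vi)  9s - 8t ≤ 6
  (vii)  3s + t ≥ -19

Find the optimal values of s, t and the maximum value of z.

s = 26/3, t = 9, maximum z = 10/3

Extreme points and z = -10s + 10t:
  (97/26, 47/13) → z = -15/13
  (26/3, 9) → z = 10/3
  (4, 15/4) → z = -5/2

The optimum lies where -12s + 11t = -5 and 9s - 8t = 6.
Solving simultaneously gives s = 26/3, t = 9.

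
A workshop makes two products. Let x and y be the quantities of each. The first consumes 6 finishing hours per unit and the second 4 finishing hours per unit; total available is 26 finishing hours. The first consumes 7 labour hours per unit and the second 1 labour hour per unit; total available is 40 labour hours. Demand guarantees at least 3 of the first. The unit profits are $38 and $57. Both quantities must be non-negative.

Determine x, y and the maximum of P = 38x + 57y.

x = 3, y = 2, maximum P = 228

Feasible corners and P = 38x + 57y:
  (13/3, 0) → P = 494/3
  (3, 0) → P = 114
  (3, 2) → P = 228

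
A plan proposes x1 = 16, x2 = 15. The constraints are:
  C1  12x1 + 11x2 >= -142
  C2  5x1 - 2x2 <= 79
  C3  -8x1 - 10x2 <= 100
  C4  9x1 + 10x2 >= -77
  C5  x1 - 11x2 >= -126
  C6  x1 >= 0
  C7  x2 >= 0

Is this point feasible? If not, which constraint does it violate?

not feasible — violates C5

Constraint C5: x1 - 11x2 = -149, which is not ≥ -126. All other constraints are satisfied.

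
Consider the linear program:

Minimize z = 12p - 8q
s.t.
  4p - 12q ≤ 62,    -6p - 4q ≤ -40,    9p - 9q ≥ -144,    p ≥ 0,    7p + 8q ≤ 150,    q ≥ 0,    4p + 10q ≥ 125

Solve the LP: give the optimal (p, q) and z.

p = 0, q = 16, minimum z = -128

The optimum lies where 9p - 9q = -144 and p = 0.
Solving simultaneously gives p = 0, q = 16.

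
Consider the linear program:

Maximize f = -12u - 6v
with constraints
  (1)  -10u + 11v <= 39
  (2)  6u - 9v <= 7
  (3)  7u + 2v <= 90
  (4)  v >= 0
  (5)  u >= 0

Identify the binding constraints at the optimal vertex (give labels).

Corner points and f = -12u - 6v:
  (912/97, 1173/97) → f = -17982/97
  (0, 39/11) → f = -234/11
  (824/75, 491/75) → f = -4278/25
  (7/6, 0) → f = -14
  (0, 0) → f = 0

The maximum is at (0, 0). Substituting into each constraint, equality holds for (4) and (5); the remaining constraints have slack.

(4) and (5)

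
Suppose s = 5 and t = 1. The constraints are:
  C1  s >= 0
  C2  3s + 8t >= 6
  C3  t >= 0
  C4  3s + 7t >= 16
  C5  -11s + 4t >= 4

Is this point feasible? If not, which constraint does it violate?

Constraint C5: -11s + 4t = -51, which is not ≥ 4. All other constraints are satisfied.

not feasible — violates C5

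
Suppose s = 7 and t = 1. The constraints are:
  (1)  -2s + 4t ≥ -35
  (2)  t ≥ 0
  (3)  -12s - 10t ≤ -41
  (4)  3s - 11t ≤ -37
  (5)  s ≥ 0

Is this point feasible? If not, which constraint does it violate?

not feasible — violates (4)

Constraint (4): 3s - 11t = 10, which is not ≤ -37. All other constraints are satisfied.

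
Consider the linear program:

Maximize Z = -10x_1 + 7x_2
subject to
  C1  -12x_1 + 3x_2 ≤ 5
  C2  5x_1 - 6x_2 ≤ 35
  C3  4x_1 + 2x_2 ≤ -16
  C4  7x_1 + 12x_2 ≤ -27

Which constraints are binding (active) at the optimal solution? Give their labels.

C1 and C3

Corner points and Z = -10x_1 + 7x_2:
  (-45/19, -445/57) → Z = -1765/57
  (-29/18, -43/9) → Z = -52/3
  (-13/17, -110/17) → Z = -640/17

The maximum is at (-29/18, -43/9). Substituting into each constraint, equality holds for C1 and C3; the remaining constraints have slack.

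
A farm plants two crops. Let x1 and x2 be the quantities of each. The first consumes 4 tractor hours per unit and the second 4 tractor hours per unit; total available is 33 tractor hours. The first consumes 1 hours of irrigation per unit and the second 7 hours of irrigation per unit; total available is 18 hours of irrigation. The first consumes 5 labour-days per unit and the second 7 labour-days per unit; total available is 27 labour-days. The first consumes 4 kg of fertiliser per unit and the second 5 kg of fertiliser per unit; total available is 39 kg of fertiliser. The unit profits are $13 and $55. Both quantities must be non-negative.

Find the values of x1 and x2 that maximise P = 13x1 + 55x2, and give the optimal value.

x1 = 9/4, x2 = 9/4, maximum P = 153

Corner points and P = 13x1 + 55x2:
  (0, 0) → P = 0
  (0, 18/7) → P = 990/7
  (27/5, 0) → P = 351/5
  (9/4, 9/4) → P = 153

At the optimal vertex, x1 + 7x2 = 18 and 5x1 + 7x2 = 27.
Solving simultaneously gives x1 = 9/4, x2 = 9/4.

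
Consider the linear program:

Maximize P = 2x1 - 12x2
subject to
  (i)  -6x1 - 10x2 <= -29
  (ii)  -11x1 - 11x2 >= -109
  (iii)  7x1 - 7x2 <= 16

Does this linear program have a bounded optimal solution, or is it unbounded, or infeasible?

bounded optimum

Vertices and P = 2x1 - 12x2:
  (363/112, 107/112) → P = -279/56
  (939/154, 587/154) → P = -369/11
The feasible region has finitely many vertices and no improving ray; the maximum is -279/56 at (363/112, 107/112).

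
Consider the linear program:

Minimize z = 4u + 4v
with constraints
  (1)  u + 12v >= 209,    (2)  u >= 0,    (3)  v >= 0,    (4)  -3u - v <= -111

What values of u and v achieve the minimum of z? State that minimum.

Extreme points and z = 4u + 4v:
  (209, 0) → z = 836
  (1123/35, 516/35) → z = 6556/35
  (0, 111) → z = 444
The feasible region is unbounded (it extends along (0, 1), (1, 0)), but z strictly increases along every unbounded feasible direction, so there is no improving ray and the minimum is attained at a vertex.

At the optimal vertex, u + 12v = 209 and -3u - v = -111.
Solving simultaneously gives u = 1123/35, v = 516/35.

u = 1123/35, v = 516/35, minimum z = 6556/35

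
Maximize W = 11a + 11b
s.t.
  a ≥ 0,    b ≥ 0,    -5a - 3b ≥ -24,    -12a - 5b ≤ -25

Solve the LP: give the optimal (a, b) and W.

a = 0, b = 8, maximum W = 88

Corner points and W = 11a + 11b:
  (0, 8) → W = 88
  (0, 5) → W = 55
  (24/5, 0) → W = 264/5
  (25/12, 0) → W = 275/12

The optimum lies where a = 0 and -5a - 3b = -24.
Solving simultaneously gives a = 0, b = 8.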